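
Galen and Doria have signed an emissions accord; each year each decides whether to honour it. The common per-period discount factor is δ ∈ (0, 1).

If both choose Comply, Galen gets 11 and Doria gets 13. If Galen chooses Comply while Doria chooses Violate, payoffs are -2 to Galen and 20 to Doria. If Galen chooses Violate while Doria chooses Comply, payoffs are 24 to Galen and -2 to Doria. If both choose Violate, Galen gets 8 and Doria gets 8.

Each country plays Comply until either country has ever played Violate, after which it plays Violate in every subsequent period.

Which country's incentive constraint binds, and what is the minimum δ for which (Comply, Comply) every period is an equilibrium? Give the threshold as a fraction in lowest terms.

Galen: cooperation gives 11 each period; deviation gives 24 once then 8 forever.
  11/(1−δ) ≥ 24 + 8δ/(1−δ) ⇒ δ ≥ 13/16.
Doria: cooperation gives 13 each period; deviation gives 20 once then 8 forever.
  δ ≥ 7/12.
Both must hold, so the binding constraint is Galen's: δ ≥ 13/16.

Galen; δ ≥ 13/16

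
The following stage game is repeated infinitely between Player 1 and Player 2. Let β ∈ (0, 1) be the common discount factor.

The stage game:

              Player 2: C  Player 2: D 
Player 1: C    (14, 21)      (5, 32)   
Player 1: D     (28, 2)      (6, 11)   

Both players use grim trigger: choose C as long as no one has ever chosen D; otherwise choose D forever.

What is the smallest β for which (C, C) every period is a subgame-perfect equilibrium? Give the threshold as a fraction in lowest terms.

7/11

For Player 1: deviation gain 28−14 = 14, per-period punishment loss 14−6 = 8. IC gives β ≥ 14/22 = 7/11.
For Player 2: gain 11, loss 10 per period, so β ≥ 11/21.
The tighter constraint is Player 1's, so cooperation needs β ≥ 7/11.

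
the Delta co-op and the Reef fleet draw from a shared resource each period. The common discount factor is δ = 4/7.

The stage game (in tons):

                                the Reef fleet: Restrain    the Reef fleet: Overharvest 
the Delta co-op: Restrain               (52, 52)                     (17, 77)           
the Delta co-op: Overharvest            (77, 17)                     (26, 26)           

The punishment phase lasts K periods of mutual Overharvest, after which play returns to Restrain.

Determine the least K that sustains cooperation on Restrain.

Need Σ_{k=1}^{K} δ^k ≥ (77−52)/(52−26) = 0.9615 at δ = 4/7.
At K = 2 the sum is 0.8980 < 0.9615; at K = 3 it is 1.0845 ≥ 0.9615.
So the minimum punishment length is K = 3.

3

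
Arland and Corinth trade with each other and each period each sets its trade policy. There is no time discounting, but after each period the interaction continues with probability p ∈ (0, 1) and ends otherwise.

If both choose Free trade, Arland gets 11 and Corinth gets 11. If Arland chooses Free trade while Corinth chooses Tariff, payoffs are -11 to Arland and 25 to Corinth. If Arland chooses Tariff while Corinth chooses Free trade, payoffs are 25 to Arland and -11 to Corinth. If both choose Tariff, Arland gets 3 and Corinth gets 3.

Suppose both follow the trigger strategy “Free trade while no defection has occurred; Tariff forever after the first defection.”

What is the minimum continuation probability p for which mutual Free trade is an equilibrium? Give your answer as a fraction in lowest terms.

7/11

Expected cooperation value is 11 + p·11 + p²·11 + … = 11/(1−p); deviation gives 25 + p·3/(1−p).
11 ≥ 25(1−p) + 3p ⇒ 22p ≥ 14 ⇒ p ≥ 14/22 = 7/11.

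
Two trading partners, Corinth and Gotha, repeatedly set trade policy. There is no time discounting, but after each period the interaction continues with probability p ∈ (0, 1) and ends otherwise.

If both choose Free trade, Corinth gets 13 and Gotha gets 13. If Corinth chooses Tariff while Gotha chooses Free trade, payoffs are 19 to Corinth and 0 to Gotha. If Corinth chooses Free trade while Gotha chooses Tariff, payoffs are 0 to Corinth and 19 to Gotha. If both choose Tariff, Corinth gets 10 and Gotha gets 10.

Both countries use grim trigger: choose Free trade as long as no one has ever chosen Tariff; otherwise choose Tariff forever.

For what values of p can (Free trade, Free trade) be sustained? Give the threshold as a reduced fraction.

2/3

Expected cooperation value is 13 + p·13 + p²·13 + … = 13/(1−p); deviation gives 19 + p·10/(1−p).
13 ≥ 19(1−p) + 10p ⇒ 9p ≥ 6 ⇒ p ≥ 6/9 = 2/3.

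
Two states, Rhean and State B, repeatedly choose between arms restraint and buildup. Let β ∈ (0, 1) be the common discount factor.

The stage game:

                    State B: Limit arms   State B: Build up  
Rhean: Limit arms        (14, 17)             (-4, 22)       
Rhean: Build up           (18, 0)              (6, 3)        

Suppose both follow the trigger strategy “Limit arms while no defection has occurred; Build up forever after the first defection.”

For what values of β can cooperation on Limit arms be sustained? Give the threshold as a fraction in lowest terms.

1/3

Rhean: cooperation gives 14 each period; deviation gives 18 once then 6 forever.
  14/(1−β) ≥ 18 + 6β/(1−β) ⇒ β ≥ 4/12 = 1/3.
State B: cooperation gives 17 each period; deviation gives 22 once then 3 forever.
  β ≥ 5/19.
Both must hold, so the binding constraint is Rhean's: β ≥ 1/3.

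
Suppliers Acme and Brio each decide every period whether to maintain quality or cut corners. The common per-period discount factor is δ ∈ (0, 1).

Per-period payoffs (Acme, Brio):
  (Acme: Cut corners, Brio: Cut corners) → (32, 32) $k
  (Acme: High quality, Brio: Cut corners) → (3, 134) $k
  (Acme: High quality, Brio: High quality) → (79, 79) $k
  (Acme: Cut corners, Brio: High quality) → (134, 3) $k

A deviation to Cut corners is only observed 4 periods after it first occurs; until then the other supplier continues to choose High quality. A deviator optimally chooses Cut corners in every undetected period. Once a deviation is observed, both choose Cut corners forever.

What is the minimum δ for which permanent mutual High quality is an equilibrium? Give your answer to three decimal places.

0.857

The best deviation is to choose Cut corners for all 4 undetected periods, earning 134 each, then 32 forever once detected.
Deviation value: 134(1−δ^4)/(1−δ) + 32δ^4/(1−δ); cooperation value: 79/(1−δ).
IC: 79 ≥ 134(1−δ^4) + 32δ^4 = 134 − 102δ^4.
So δ^4 ≥ 55/102, giving δ ≥ (55/102)^(1/4) ≈ 0.857.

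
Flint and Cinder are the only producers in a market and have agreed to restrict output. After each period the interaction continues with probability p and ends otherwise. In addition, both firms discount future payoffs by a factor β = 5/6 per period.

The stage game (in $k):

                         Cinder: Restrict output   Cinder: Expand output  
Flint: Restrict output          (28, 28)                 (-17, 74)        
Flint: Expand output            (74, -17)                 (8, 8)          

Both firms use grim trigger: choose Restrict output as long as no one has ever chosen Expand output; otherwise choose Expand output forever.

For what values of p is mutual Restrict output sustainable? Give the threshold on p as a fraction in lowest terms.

46/55

With continuation probability p and discount β, the effective per-period discount factor is βp.
Grim-trigger IC: βp ≥ (74−28)/(74−8) = 23/33.
So p ≥ (23/33)/(5/6) = 46/55.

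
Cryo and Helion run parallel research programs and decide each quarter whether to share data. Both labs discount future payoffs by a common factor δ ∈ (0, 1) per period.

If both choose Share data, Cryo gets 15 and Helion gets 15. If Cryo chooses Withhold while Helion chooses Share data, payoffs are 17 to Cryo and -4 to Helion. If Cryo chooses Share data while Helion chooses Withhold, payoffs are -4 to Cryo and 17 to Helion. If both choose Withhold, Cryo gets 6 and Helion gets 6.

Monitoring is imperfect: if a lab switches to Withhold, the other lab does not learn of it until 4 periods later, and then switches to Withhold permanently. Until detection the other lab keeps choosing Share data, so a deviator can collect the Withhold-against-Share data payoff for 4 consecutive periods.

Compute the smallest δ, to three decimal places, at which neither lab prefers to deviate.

A deviator earns 17 for 4 periods, then 6 forever; cooperating earns 15 forever. Multiplying the IC by (1−δ):
15 ≥ 17(1−δ^4) + 6δ^4, so 11·δ^4 ≥ 2 and δ^4 ≥ 2/11.
δ ≥ (2/11)^(1/4) ≈ 0.653.

0.653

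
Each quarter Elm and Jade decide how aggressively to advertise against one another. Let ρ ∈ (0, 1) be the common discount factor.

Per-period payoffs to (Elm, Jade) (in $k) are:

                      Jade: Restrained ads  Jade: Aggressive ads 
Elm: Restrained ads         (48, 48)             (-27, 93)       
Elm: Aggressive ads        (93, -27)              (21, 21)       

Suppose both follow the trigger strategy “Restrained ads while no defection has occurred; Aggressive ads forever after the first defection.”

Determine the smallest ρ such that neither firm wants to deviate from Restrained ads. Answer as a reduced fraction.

One-period gain from deviating is 93 − 48 = 45. The loss is 48 − 21 = 27 in every subsequent period, with present value 27·ρ/(1−ρ).
Deviation is unprofitable when 27·ρ/(1−ρ) ≥ 45, i.e. ρ/(1−ρ) ≥ 5/3.
Equivalently ρ ≥ 45/(45+27) = 5/8.

5/8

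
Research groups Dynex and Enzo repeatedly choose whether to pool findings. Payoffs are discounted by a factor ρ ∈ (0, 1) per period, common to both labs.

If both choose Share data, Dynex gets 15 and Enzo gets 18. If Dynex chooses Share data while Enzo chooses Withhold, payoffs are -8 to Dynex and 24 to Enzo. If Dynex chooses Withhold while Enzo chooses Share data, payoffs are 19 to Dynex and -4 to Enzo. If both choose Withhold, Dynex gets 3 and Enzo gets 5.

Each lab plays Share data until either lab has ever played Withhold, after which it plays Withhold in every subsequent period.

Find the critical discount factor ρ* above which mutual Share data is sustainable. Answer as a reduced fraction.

6/19

For Dynex: deviation gain 19−15 = 4, per-period punishment loss 15−3 = 12. IC gives ρ ≥ 4/16 = 1/4.
For Enzo: gain 6, loss 13 per period, so ρ ≥ 6/19.
The tighter constraint is Enzo's, so cooperation needs ρ ≥ 6/19.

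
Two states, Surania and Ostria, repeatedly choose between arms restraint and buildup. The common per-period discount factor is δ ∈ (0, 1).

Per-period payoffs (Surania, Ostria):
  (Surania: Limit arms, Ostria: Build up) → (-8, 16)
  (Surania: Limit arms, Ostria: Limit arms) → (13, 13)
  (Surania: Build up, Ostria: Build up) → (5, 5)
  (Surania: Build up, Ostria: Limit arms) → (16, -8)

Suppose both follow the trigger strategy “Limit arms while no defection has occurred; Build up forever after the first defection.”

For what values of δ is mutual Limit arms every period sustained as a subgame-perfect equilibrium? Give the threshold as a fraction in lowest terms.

Cooperation forever yields 13 each period: 13/(1−δ).
Deviating yields 16 once, then 5 forever: 16 + 5δ/(1−δ).
No profitable deviation requires 13/(1−δ) ≥ 16 + 5δ/(1−δ).
Multiplying by (1−δ): 13 ≥ 16(1−δ) + 5δ = 16 − 11δ.
So 11δ ≥ 3, i.e. δ ≥ 3/11.

3/11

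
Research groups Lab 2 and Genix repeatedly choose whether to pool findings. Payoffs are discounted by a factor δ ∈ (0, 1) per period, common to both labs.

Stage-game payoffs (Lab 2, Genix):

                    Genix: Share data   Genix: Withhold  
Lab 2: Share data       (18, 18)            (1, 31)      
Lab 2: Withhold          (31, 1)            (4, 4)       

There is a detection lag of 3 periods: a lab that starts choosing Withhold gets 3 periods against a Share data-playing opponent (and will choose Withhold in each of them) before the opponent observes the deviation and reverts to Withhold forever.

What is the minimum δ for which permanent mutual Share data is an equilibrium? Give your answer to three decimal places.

A deviator earns 31 for 3 periods, then 4 forever; cooperating earns 18 forever. Multiplying the IC by (1−δ):
18 ≥ 31(1−δ^3) + 4δ^3, so 27·δ^3 ≥ 13 and δ^3 ≥ 13/27.
δ ≥ (13/27)^(1/3) ≈ 0.784.

0.784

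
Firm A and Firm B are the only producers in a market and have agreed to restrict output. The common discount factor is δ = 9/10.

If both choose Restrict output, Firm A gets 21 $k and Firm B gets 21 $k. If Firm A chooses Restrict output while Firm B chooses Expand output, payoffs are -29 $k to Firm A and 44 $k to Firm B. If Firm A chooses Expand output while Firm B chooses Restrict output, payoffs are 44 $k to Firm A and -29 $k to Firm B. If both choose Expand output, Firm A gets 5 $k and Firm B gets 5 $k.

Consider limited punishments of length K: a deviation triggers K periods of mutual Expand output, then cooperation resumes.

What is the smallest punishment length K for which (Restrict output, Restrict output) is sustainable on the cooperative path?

2

Need Σ_{k=1}^{K} δ^k ≥ (44−21)/(21−5) = 1.4375 at δ = 9/10.
At K = 1 the sum is 0.9000 < 1.4375; at K = 2 it is 1.7100 ≥ 1.4375.
So the minimum punishment length is K = 2.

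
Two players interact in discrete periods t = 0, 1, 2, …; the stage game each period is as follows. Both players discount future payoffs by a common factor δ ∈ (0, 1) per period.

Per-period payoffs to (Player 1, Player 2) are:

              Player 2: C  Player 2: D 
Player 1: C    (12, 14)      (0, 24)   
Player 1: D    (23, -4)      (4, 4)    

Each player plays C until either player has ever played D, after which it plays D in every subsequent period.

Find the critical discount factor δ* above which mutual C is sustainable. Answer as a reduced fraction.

For Player 1: deviation gain 23−12 = 11, per-period punishment loss 12−4 = 8. IC gives δ ≥ 11/19.
For Player 2: gain 10, loss 10 per period, so δ ≥ 10/20 = 1/2.
The tighter constraint is Player 1's, so cooperation needs δ ≥ 11/19.

11/19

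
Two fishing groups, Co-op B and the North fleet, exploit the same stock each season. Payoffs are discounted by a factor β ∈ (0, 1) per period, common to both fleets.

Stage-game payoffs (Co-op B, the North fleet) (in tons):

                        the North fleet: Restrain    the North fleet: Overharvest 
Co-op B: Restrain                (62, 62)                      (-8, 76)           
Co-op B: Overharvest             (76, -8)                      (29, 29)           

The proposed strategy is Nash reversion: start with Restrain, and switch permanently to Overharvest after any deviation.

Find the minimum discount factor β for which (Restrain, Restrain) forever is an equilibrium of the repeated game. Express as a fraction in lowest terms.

Cooperation forever yields 62 each period: 62/(1−β).
Deviating yields 76 once, then 29 forever: 76 + 29β/(1−β).
No profitable deviation requires 62/(1−β) ≥ 76 + 29β/(1−β).
Multiplying by (1−β): 62 ≥ 76(1−β) + 29β = 76 − 47β.
So 47β ≥ 14, i.e. β ≥ 14/47.

14/47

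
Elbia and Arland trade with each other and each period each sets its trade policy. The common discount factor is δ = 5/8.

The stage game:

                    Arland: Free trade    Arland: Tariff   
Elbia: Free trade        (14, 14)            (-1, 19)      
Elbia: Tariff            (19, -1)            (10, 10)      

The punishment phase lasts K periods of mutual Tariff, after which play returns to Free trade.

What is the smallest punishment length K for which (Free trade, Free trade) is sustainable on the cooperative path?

No profitable deviation requires (14−10)(δ+…+δ^K) ≥ 19−14, i.e. δ+…+δ^K ≥ 5/4 ≈ 1.2500.
With δ = 5/8, the partial sums are K=1: 0.6250, K=2: 1.0156, K=3: 1.2598.
K = 3 is the first length at which the sum reaches 1.2500.

3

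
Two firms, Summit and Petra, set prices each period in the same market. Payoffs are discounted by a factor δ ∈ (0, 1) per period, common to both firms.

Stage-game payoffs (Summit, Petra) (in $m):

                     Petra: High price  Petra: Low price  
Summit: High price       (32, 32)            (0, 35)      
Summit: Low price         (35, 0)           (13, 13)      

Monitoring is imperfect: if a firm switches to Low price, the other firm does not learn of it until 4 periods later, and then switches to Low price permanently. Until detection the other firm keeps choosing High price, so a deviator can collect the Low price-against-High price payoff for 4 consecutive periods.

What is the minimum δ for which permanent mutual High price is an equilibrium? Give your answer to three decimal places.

A deviator earns 35 for 4 periods, then 13 forever; cooperating earns 32 forever. Multiplying the IC by (1−δ):
32 ≥ 35(1−δ^4) + 13δ^4, so 22·δ^4 ≥ 3 and δ^4 ≥ 3/22.
δ ≥ (3/22)^(1/4) ≈ 0.608.

0.608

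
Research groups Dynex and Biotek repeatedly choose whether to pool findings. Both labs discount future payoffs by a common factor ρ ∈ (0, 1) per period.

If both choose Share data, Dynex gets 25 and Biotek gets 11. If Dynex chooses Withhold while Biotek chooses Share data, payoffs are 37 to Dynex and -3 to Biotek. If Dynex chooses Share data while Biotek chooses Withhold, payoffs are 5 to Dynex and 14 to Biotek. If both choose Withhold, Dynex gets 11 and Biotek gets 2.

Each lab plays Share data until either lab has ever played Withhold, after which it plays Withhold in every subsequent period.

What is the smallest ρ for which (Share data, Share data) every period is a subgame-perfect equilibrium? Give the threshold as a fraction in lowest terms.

6/13

Dynex: cooperation gives 25 each period; deviation gives 37 once then 11 forever.
  25/(1−ρ) ≥ 37 + 11ρ/(1−ρ) ⇒ ρ ≥ 12/26 = 6/13.
Biotek: cooperation gives 11 each period; deviation gives 14 once then 2 forever.
  ρ ≥ 3/12 = 1/4.
Both must hold, so the binding constraint is Dynex's: ρ ≥ 6/13.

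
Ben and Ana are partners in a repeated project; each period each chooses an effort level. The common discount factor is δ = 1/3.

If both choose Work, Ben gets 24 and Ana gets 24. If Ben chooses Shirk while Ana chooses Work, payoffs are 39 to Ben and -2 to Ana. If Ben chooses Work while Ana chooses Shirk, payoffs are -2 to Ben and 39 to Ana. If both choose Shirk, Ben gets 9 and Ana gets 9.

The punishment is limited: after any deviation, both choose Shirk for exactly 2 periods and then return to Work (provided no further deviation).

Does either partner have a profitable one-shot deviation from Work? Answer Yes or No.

Comparing payoff streams over the 3 periods until play realigns: cooperate → 24(1+δ+…+δ^2); deviate → 39 + 9(δ+…+δ^2).
Cooperation is sustained iff (24−9)(δ+…+δ^2) ≥ 39−24.
δ+…+δ^2 = 1/3·(1−(1/3)^2)/(1−1/3) = 0.4444, and (39−24)/(24−9) = 1.0000.
0.4444 < 1.0000, so cooperation is not sustainable.

Yes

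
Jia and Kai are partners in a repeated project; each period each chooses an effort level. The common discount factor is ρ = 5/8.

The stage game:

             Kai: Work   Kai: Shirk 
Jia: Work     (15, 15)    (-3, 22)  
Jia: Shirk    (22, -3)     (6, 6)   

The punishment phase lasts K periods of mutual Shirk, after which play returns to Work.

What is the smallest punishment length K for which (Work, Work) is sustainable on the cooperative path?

2

Need Σ_{k=1}^{K} ρ^k ≥ (22−15)/(15−6) = 0.7778 at ρ = 5/8.
At K = 1 the sum is 0.6250 < 0.7778; at K = 2 it is 1.0156 ≥ 0.7778.
So the minimum punishment length is K = 2.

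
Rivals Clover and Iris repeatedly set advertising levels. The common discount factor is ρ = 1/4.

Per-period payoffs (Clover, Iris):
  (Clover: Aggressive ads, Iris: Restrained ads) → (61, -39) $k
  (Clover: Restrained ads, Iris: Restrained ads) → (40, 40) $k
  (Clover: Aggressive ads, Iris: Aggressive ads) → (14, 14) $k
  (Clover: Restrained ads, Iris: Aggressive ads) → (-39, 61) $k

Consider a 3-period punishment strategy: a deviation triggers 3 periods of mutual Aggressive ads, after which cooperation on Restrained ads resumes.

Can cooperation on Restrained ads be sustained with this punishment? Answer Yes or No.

No

Comparing payoff streams over the 4 periods until play realigns: cooperate → 40(1+ρ+…+ρ^3); deviate → 61 + 14(ρ+…+ρ^3).
Cooperation is sustained iff (40−14)(ρ+…+ρ^3) ≥ 61−40.
ρ+…+ρ^3 = 1/4·(1−(1/4)^3)/(1−1/4) = 0.3281, and (61−40)/(40−14) = 0.8077.
0.3281 < 0.8077, so cooperation is not sustainable.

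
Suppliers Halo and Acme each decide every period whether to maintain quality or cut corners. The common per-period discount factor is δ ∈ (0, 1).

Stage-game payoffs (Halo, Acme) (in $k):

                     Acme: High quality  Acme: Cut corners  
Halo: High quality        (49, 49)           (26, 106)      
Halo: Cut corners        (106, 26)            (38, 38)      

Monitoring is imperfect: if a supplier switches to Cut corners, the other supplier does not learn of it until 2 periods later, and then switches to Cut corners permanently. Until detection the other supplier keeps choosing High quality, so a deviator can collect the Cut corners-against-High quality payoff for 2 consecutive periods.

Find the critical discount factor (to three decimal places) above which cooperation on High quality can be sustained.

A deviator earns 106 for 2 periods, then 38 forever; cooperating earns 49 forever. Multiplying the IC by (1−δ):
49 ≥ 106(1−δ^2) + 38δ^2, so 68·δ^2 ≥ 57 and δ^2 ≥ 57/68.
δ ≥ (57/68)^(1/2) ≈ 0.916.

0.916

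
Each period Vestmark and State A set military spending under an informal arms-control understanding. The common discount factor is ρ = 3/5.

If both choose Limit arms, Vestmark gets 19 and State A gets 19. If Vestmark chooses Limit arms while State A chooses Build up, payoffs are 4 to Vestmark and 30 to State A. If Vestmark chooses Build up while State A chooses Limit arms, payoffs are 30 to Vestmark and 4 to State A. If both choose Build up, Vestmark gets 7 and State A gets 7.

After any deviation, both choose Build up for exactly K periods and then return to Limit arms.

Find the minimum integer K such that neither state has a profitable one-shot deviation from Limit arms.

2

No profitable deviation requires (19−7)(ρ+…+ρ^K) ≥ 30−19, i.e. ρ+…+ρ^K ≥ 11/12 ≈ 0.9167.
With ρ = 3/5, the partial sums are K=1: 0.6000, K=2: 0.9600.
K = 2 is the first length at which the sum reaches 0.9167.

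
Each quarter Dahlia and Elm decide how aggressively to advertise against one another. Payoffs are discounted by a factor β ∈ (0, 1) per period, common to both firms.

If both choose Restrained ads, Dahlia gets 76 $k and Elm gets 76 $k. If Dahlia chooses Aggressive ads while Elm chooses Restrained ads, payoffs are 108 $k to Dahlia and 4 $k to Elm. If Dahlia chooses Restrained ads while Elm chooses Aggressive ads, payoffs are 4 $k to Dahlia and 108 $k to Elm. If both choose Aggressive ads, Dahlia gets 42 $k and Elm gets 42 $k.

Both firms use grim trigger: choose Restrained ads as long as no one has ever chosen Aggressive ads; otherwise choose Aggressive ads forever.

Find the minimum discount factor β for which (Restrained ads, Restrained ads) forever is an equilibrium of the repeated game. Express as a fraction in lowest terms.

Under grim trigger the critical discount factor is (T−C)/(T−P) with T = 108, C = 76, P = 42.
β* = (108−76)/(108−42) = 32/66 = 16/33.

16/33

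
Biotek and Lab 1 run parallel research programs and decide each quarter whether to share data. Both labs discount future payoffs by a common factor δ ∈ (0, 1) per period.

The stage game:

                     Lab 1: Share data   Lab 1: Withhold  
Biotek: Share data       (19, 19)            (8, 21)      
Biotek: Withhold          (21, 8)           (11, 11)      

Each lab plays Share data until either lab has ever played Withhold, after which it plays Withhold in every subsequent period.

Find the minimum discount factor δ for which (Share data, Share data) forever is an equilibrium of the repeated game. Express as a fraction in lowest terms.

One-period gain from deviating is 21 − 19 = 2. The loss is 19 − 11 = 8 in every subsequent period, with present value 8·δ/(1−δ).
Deviation is unprofitable when 8·δ/(1−δ) ≥ 2, i.e. δ/(1−δ) ≥ 1/4.
Equivalently δ ≥ 2/(2+8) = 1/5.

1/5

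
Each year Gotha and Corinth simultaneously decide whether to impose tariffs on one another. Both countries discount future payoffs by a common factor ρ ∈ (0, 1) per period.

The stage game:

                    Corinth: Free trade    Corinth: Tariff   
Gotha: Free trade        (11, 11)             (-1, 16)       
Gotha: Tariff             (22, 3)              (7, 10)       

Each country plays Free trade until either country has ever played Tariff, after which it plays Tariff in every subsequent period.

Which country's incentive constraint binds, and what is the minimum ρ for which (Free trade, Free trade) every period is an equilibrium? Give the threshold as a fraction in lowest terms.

Corinth; ρ ≥ 5/6

Gotha: cooperation gives 11 each period; deviation gives 22 once then 7 forever.
  11/(1−ρ) ≥ 22 + 7ρ/(1−ρ) ⇒ ρ ≥ 11/15.
Corinth: cooperation gives 11 each period; deviation gives 16 once then 10 forever.
  ρ ≥ 5/6.
Both must hold, so the binding constraint is Corinth's: ρ ≥ 5/6.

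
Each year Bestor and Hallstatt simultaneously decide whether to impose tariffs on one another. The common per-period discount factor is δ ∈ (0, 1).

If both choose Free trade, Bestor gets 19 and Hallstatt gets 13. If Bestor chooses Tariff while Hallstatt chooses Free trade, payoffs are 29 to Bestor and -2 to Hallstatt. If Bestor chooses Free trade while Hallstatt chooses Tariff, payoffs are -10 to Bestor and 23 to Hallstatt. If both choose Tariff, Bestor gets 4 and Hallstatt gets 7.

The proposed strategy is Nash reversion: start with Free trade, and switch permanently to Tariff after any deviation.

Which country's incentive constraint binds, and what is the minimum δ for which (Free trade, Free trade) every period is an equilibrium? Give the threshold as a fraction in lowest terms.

For Bestor: deviation gain 29−19 = 10, per-period punishment loss 19−4 = 15. IC gives δ ≥ 10/25 = 2/5.
For Hallstatt: gain 10, loss 6 per period, so δ ≥ 10/16 = 5/8.
The tighter constraint is Hallstatt's, so cooperation needs δ ≥ 5/8.

Hallstatt; δ ≥ 5/8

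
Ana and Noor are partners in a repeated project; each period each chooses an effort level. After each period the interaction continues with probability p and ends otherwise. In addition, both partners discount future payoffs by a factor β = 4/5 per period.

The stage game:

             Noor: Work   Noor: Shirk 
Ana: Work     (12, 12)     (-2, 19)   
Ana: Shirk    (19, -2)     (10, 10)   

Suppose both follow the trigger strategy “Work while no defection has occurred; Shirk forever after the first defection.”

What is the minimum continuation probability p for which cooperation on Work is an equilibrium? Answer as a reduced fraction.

35/36

With continuation probability p and discount β, the effective per-period discount factor is βp.
Grim-trigger IC: βp ≥ (19−12)/(19−10) = 7/9.
So p ≥ (7/9)/(4/5) = 35/36.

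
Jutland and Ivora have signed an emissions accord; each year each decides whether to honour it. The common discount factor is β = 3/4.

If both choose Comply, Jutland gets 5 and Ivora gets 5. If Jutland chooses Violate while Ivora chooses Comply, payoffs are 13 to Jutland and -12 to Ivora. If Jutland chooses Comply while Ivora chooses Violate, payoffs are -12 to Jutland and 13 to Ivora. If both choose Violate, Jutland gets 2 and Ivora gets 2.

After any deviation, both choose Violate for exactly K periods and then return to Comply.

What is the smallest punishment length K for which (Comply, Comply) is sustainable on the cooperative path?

Need Σ_{k=1}^{K} β^k ≥ (13−5)/(5−2) = 2.6667 at β = 3/4.
At K = 7 the sum is 2.5995 < 2.6667; at K = 8 it is 2.6997 ≥ 2.6667.
So the minimum punishment length is K = 8.

8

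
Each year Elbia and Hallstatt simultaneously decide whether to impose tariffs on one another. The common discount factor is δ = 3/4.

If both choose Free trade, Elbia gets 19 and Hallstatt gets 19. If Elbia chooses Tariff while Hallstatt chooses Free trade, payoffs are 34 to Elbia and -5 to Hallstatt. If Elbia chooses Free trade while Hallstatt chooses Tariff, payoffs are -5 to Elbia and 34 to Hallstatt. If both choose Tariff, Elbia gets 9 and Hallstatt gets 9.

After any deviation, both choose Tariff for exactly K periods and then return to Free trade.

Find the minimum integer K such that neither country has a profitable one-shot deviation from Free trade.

3

IC: δ(1−δ^K)/(1−δ) ≥ (34−19)/(19−9) = 3/2.
With δ = 3/4: need 1 − δ^K ≥ 3/2·(1−3/4)/(3/4), i.e. δ^K ≤ 0.5000.
Since (3/4)^2 = 0.5625 and (3/4)^3 = 0.4219, the smallest such K is 3.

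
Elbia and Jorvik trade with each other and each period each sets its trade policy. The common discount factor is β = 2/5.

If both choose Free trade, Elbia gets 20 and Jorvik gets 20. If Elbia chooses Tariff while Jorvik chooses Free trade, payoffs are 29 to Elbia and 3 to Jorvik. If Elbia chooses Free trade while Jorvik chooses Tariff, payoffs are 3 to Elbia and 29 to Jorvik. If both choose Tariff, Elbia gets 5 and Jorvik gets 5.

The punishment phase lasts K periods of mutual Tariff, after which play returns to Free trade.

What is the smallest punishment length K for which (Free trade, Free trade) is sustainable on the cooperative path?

Need Σ_{k=1}^{K} β^k ≥ (29−20)/(20−5) = 0.6000 at β = 2/5.
At K = 2 the sum is 0.5600 < 0.6000; at K = 3 it is 0.6240 ≥ 0.6000.
So the minimum punishment length is K = 3.

3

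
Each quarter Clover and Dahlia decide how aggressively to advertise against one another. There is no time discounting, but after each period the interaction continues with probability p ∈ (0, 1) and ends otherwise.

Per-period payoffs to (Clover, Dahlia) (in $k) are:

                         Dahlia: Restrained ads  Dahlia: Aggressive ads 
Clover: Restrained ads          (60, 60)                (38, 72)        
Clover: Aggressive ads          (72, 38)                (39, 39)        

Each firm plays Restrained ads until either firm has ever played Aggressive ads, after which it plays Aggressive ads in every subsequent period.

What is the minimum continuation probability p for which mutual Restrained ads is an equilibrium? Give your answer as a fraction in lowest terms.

4/11

Expected cooperation value is 60 + p·60 + p²·60 + … = 60/(1−p); deviation gives 72 + p·39/(1−p).
60 ≥ 72(1−p) + 39p ⇒ 33p ≥ 12 ⇒ p ≥ 12/33 = 4/11.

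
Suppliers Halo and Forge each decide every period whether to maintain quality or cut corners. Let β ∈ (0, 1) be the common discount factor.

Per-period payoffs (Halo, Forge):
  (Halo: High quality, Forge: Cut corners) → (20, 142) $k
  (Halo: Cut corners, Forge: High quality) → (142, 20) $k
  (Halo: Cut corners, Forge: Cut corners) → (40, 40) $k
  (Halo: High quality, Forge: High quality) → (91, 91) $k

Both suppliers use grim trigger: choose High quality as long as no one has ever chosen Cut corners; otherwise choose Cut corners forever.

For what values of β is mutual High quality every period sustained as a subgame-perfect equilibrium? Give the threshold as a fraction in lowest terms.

One-period gain from deviating is 142 − 91 = 51. The loss is 91 − 40 = 51 in every subsequent period, with present value 51·β/(1−β).
Deviation is unprofitable when 51·β/(1−β) ≥ 51, i.e. β/(1−β) ≥ 1.
Equivalently β ≥ 51/(51+51) = 1/2.

1/2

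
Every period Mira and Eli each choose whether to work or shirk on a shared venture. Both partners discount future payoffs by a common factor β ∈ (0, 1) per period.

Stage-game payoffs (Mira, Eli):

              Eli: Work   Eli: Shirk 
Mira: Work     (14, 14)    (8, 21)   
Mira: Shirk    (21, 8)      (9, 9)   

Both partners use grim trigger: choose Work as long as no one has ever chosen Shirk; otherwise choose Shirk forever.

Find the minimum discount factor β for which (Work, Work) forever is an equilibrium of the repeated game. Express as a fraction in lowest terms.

7/12

One-period gain from deviating is 21 − 14 = 7. The loss is 14 − 9 = 5 in every subsequent period, with present value 5·β/(1−β).
Deviation is unprofitable when 5·β/(1−β) ≥ 7, i.e. β/(1−β) ≥ 7/5.
Equivalently β ≥ 7/(7+5) = 7/12.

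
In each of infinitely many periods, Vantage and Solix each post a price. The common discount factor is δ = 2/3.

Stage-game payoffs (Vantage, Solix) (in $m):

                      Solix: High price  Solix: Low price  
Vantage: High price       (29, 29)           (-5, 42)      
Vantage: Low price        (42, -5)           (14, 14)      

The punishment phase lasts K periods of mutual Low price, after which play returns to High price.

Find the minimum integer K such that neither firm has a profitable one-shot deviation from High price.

2

IC: δ(1−δ^K)/(1−δ) ≥ (42−29)/(29−14) = 13/15.
With δ = 2/3: need 1 − δ^K ≥ 13/15·(1−2/3)/(2/3), i.e. δ^K ≤ 0.5667.
Since (2/3)^1 = 0.6667 and (2/3)^2 = 0.4444, the smallest such K is 2.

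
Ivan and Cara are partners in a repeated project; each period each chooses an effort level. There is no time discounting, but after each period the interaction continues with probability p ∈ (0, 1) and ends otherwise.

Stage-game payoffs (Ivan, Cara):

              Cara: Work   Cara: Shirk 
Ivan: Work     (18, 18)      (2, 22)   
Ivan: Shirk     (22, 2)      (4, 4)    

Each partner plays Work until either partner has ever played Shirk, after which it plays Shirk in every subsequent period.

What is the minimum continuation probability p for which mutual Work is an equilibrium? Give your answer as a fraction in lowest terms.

2/9

Expected cooperation value is 18 + p·18 + p²·18 + … = 18/(1−p); deviation gives 22 + p·4/(1−p).
18 ≥ 22(1−p) + 4p ⇒ 18p ≥ 4 ⇒ p ≥ 4/18 = 2/9.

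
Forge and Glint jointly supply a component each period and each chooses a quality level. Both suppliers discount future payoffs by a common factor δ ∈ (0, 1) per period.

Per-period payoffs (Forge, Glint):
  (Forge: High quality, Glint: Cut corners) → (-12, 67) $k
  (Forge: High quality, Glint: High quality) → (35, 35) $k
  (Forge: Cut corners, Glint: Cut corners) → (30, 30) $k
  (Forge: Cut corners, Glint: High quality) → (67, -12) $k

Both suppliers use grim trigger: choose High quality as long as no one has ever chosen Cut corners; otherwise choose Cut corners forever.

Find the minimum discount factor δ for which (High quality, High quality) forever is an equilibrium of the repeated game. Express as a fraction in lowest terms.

35/(1−δ) ≥ 67 + 30δ/(1−δ)
35 ≥ 67 − 37δ
δ ≥ 32/37.

32/37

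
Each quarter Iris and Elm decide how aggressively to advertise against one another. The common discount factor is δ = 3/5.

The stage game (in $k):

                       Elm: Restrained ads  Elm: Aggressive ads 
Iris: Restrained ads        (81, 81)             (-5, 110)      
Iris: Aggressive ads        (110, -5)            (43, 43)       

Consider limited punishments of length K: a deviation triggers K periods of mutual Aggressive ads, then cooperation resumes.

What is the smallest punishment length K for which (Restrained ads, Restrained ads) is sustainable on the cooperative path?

No profitable deviation requires (81−43)(δ+…+δ^K) ≥ 110−81, i.e. δ+…+δ^K ≥ 29/38 ≈ 0.7632.
With δ = 3/5, the partial sums are K=1: 0.6000, K=2: 0.9600.
K = 2 is the first length at which the sum reaches 0.7632.

2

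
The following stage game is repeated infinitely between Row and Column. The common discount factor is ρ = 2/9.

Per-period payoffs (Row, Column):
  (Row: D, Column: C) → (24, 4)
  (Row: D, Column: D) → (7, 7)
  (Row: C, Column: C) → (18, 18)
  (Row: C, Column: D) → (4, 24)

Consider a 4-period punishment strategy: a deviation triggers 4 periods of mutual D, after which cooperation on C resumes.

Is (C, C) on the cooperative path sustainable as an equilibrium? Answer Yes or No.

No

A one-shot deviation gives 24 now, then 7 for 4 periods, then back to 18.
Gain from deviating: (24−18) today; loss: (18−7) in each of the next 4 periods.
No-deviation condition: (18−7)(ρ+…+ρ^4) ≥ 24−18, i.e. ρ+…+ρ^4 ≥ 6/11.
At ρ = 2/9: ρ+…+ρ^4 = 0.2850 < 0.5455.
So cooperation is not sustainable.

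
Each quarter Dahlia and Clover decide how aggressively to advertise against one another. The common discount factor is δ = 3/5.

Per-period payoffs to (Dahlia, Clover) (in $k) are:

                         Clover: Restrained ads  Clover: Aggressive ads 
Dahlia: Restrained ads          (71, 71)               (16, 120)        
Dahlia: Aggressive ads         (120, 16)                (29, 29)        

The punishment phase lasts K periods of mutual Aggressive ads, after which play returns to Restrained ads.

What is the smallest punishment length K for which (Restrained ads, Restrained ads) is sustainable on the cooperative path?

IC: δ(1−δ^K)/(1−δ) ≥ (120−71)/(71−29) = 7/6.
With δ = 3/5: need 1 − δ^K ≥ 7/6·(1−3/5)/(3/5), i.e. δ^K ≤ 0.2222.
Since (3/5)^2 = 0.3600 and (3/5)^3 = 0.2160, the smallest such K is 3.

3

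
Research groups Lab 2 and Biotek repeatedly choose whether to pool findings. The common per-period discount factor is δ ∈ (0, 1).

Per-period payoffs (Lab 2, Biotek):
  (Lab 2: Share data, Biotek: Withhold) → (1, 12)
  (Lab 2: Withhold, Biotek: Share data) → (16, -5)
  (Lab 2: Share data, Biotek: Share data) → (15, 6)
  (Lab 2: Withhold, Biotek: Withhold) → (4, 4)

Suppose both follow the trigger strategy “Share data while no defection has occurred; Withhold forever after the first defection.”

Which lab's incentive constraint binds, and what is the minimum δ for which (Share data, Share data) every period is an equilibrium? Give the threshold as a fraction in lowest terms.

Lab 2's threshold: (16−15)/(16−4) = 1/12.
Biotek's threshold: (12−6)/(12−4) = 3/4.
1/12 < 3/4, so Biotek binds and δ* = 3/4.

Biotek; δ ≥ 3/4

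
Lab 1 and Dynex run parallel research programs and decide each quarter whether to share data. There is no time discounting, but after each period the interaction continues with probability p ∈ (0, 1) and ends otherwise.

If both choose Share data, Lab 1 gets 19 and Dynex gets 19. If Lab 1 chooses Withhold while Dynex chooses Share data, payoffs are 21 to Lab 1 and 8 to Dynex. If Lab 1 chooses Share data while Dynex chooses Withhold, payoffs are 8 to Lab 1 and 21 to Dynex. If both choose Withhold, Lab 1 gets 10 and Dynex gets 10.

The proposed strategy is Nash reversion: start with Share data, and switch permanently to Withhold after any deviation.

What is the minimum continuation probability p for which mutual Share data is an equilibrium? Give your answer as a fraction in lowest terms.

Expected cooperation value is 19 + p·19 + p²·19 + … = 19/(1−p); deviation gives 21 + p·10/(1−p).
19 ≥ 21(1−p) + 10p ⇒ 11p ≥ 2 ⇒ p ≥ 2/11.

2/11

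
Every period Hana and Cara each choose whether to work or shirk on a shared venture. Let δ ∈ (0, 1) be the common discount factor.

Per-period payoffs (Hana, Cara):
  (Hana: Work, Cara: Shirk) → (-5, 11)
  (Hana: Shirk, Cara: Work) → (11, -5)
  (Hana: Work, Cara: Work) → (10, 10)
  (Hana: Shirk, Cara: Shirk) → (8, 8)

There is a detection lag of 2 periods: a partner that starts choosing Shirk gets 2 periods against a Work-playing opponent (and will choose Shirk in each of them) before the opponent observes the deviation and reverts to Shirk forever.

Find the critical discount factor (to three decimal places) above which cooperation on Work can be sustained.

Deviating for the 2 undetected periods gains 11−10 = 1 per period over cooperation, then loses 10−8 = 2 per period forever once punishment starts.
Gain: 1(1 + δ + … + δ^1); loss: 2·δ^2/(1−δ).
No profitable deviation ⇔ 1(1−δ^2) ≤ 2·δ^2, i.e. δ^2 ≥ 1/(1+2) = 1/3.
Hence δ ≥ (1/3)^(1/2) ≈ 0.577.

0.577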